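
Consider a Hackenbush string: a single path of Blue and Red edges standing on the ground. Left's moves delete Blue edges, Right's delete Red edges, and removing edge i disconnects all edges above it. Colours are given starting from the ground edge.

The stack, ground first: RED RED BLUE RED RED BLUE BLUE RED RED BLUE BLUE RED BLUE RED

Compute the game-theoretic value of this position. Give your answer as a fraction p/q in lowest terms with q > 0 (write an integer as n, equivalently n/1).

-7371/4096

Prefix values for RED RED BLUE RED RED BLUE BLUE RED RED BLUE BLUE RED BLUE RED via {L|R} + simplicity:
g(R) = { · | 0 } gives -1
g(RR) = { · | -1; 0 } gives -2
g(RRB) = { -2 | -1; 0 } gives -3/2
g(RRBR) = { -2 | -3/2; -1; 0 } gives -7/4
g(RRBRR) = { -2 | -7/4; -3/2; -1; 0 } gives -15/8
g(RRBRRB) = { -2; -15/8 | -7/4; -3/2; -1; 0 } gives -29/16
g(RRBRRBB) = { -2; -15/8; -29/16 | -7/4; -3/2; -1; 0 } gives -57/32
g(RRBRRBBR) = { -2; -15/8; -29/16 | -57/32; -7/4; -3/2; -1; 0 } gives -115/64
g(RRBRRBBRR) = { -2; -15/8; -29/16 | -115/64; -57/32; -7/4; -3/2; -1; 0 } gives -231/128
g(RRBRRBBRRB) = { -2; -15/8; -29/16; -231/128 | -115/64; -57/32; -7/4; -3/2; -1; 0 } gives -461/256
g(RRBRRBBRRBB) = { -2; -15/8; -29/16; -231/128; -461/256 | -115/64; -57/32; -7/4; -3/2; -1; 0 } gives -921/512
g(RRBRRBBRRBBR) = { -2; -15/8; -29/16; -231/128; -461/256 | -921/512; -115/64; -57/32; -7/4; -3/2; -1; 0 } gives -1843/1024
g(RRBRRBBRRBBRB) = { -2; -15/8; -29/16; -231/128; -461/256; -1843/1024 | -921/512; -115/64; -57/32; -7/4; -3/2; -1; 0 } gives -3685/2048
g(RRBRRBBRRBBRBR) = { -2; -15/8; -29/16; -231/128; -461/256; -1843/1024 | -3685/2048; -921/512; -115/64; -57/32; -7/4; -3/2; -1; 0 } gives -7371/4096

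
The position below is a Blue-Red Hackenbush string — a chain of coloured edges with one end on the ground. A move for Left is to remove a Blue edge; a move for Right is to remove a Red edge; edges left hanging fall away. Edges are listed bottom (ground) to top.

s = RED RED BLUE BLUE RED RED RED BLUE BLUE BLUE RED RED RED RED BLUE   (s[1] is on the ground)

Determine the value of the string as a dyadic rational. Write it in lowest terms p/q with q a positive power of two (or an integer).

edge 1 of 15 (RED): { · | 0 } => -1
edge 2 of 15 (RED): { · | -1; 0 } => -2
edge 3 of 15 (BLUE): { -2 | -1; 0 } => -3/2
edge 4 of 15 (BLUE): { -2; -3/2 | -1; 0 } => -5/4
edge 5 of 15 (RED): { -2; -3/2 | -5/4; -1; 0 } => -11/8
edge 6 of 15 (RED): { -2; -3/2 | -11/8; -5/4; -1; 0 } => -23/16
edge 7 of 15 (RED): { -2; -3/2 | -23/16; -11/8; -5/4; -1; 0 } => -47/32
edge 8 of 15 (BLUE): { -2; -3/2; -47/32 | -23/16; -11/8; -5/4; -1; 0 } => -93/64
edge 9 of 15 (BLUE): { -2; -3/2; -47/32; -93/64 | -23/16; -11/8; -5/4; -1; 0 } => -185/128
edge 10 of 15 (BLUE): { -2; -3/2; -47/32; -93/64; -185/128 | -23/16; -11/8; -5/4; -1; 0 } => -369/256
edge 11 of 15 (RED): { -2; -3/2; -47/32; -93/64; -185/128 | -369/256; -23/16; -11/8; -5/4; -1; 0 } => -739/512
edge 12 of 15 (RED): { -2; -3/2; -47/32; -93/64; -185/128 | -739/512; -369/256; -23/16; -11/8; -5/4; -1; 0 } => -1479/1024
edge 13 of 15 (RED): { -2; -3/2; -47/32; -93/64; -185/128 | -1479/1024; -739/512; -369/256; -23/16; -11/8; -5/4; -1; 0 } => -2959/2048
edge 14 of 15 (RED): { -2; -3/2; -47/32; -93/64; -185/128 | -2959/2048; -1479/1024; -739/512; -369/256; -23/16; -11/8; -5/4; -1; 0 } => -5919/4096
edge 15 of 15 (BLUE): { -2; -3/2; -47/32; -93/64; -185/128; -5919/4096 | -2959/2048; -1479/1024; -739/512; -369/256; -23/16; -11/8; -5/4; -1; 0 } => -11837/8192

-11837/8192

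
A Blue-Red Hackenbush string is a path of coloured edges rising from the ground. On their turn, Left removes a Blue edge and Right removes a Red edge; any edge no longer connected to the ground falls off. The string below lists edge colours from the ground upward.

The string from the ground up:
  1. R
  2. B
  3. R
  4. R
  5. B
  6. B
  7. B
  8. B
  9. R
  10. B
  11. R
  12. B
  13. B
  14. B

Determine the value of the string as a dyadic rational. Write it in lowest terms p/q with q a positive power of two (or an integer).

step 1: add R to get R; options L={  } R={ 0 } -> -1
step 2: add B to get RB; options L={ -1 } R={ 0 } -> -1/2
step 3: add R to get RBR; options L={ -1 } R={ -1/2, 0 } -> -3/4
step 4: add R to get RBRR; options L={ -1 } R={ -3/4, -1/2, 0 } -> -7/8
step 5: add B to get RBRRB; options L={ -1, -7/8 } R={ -3/4, -1/2, 0 } -> -13/16
step 6: add B to get RBRRBB; options L={ -1, -7/8, -13/16 } R={ -3/4, -1/2, 0 } -> -25/32
step 7: add B to get RBRRBBB; options L={ -1, -7/8, -13/16, -25/32 } R={ -3/4, -1/2, 0 } -> -49/64
step 8: add B to get RBRRBBBB; options L={ -1, -7/8, -13/16, -25/32, -49/64 } R={ -3/4, -1/2, 0 } -> -97/128
step 9: add R to get RBRRBBBBR; options L={ -1, -7/8, -13/16, -25/32, -49/64 } R={ -97/128, -3/4, -1/2, 0 } -> -195/256
step 10: add B to get RBRRBBBBRB; options L={ -1, -7/8, -13/16, -25/32, -49/64, -195/256 } R={ -97/128, -3/4, -1/2, 0 } -> -389/512
step 11: add R to get RBRRBBBBRBR; options L={ -1, -7/8, -13/16, -25/32, -49/64, -195/256 } R={ -389/512, -97/128, -3/4, -1/2, 0 } -> -779/1024
step 12: add B to get RBRRBBBBRBRB; options L={ -1, -7/8, -13/16, -25/32, -49/64, -195/256, -779/1024 } R={ -389/512, -97/128, -3/4, -1/2, 0 } -> -1557/2048
step 13: add B to get RBRRBBBBRBRBB; options L={ -1, -7/8, -13/16, -25/32, -49/64, -195/256, -779/1024, -1557/2048 } R={ -389/512, -97/128, -3/4, -1/2, 0 } -> -3113/4096
step 14: add B to get RBRRBBBBRBRBBB; options L={ -1, -7/8, -13/16, -25/32, -49/64, -195/256, -779/1024, -1557/2048, -3113/4096 } R={ -389/512, -97/128, -3/4, -1/2, 0 } -> -6225/8192

-6225/8192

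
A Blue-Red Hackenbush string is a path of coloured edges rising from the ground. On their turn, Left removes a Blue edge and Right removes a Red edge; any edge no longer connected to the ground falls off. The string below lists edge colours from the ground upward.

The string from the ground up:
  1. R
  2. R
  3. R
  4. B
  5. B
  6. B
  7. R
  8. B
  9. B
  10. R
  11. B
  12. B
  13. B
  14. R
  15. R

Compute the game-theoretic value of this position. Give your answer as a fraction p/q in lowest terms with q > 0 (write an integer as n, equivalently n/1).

G_1 [R]  L=[(no moves)]  R=[0]  so -1
G_2 [RR]  L=[(no moves)]  R=[-1,0]  so -2
G_3 [RRR]  L=[(no moves)]  R=[-2,-1,0]  so -3
G_4 [RRRB]  L=[-3]  R=[-2,-1,0]  so -5/2
G_5 [RRRBB]  L=[-3,-5/2]  R=[-2,-1,0]  so -9/4
G_6 [RRRBBB]  L=[-3,-5/2,-9/4]  R=[-2,-1,0]  so -17/8
G_7 [RRRBBBR]  L=[-3,-5/2,-9/4]  R=[-17/8,-2,-1,0]  so -35/16
G_8 [RRRBBBRB]  L=[-3,-5/2,-9/4,-35/16]  R=[-17/8,-2,-1,0]  so -69/32
G_9 [RRRBBBRBB]  L=[-3,-5/2,-9/4,-35/16,-69/32]  R=[-17/8,-2,-1,0]  so -137/64
G_10 [RRRBBBRBBR]  L=[-3,-5/2,-9/4,-35/16,-69/32]  R=[-137/64,-17/8,-2,-1,0]  so -275/128
G_11 [RRRBBBRBBRB]  L=[-3,-5/2,-9/4,-35/16,-69/32,-275/128]  R=[-137/64,-17/8,-2,-1,0]  so -549/256
G_12 [RRRBBBRBBRBB]  L=[-3,-5/2,-9/4,-35/16,-69/32,-275/128,-549/256]  R=[-137/64,-17/8,-2,-1,0]  so -1097/512
G_13 [RRRBBBRBBRBBB]  L=[-3,-5/2,-9/4,-35/16,-69/32,-275/128,-549/256,-1097/512]  R=[-137/64,-17/8,-2,-1,0]  so -2193/1024
G_14 [RRRBBBRBBRBBBR]  L=[-3,-5/2,-9/4,-35/16,-69/32,-275/128,-549/256,-1097/512]  R=[-2193/1024,-137/64,-17/8,-2,-1,0]  so -4387/2048
G_15 [RRRBBBRBBRBBBRR]  L=[-3,-5/2,-9/4,-35/16,-69/32,-275/128,-549/256,-1097/512]  R=[-4387/2048,-2193/1024,-137/64,-17/8,-2,-1,0]  so -8775/4096

-8775/4096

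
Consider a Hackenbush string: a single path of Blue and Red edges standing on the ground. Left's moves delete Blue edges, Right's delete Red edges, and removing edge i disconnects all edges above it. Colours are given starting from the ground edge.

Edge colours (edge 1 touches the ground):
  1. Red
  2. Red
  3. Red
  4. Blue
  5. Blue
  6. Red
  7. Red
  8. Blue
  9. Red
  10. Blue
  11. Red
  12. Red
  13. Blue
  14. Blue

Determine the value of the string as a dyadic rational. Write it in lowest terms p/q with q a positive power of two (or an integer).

1 of 14 · R · max L −∞ · min R 0 = -1
2 of 14 · RR · max L −∞ · min R -1 = -2
3 of 14 · RRR · max L −∞ · min R -2 = -3
4 of 14 · RRRB · max L -3 · min R -2 = -5/2
5 of 14 · RRRBB · max L -5/2 · min R -2 = -9/4
6 of 14 · RRRBBR · max L -5/2 · min R -9/4 = -19/8
7 of 14 · RRRBBRR · max L -5/2 · min R -19/8 = -39/16
8 of 14 · RRRBBRRB · max L -39/16 · min R -19/8 = -77/32
9 of 14 · RRRBBRRBR · max L -39/16 · min R -77/32 = -155/64
10 of 14 · RRRBBRRBRB · max L -155/64 · min R -77/32 = -309/128
11 of 14 · RRRBBRRBRBR · max L -155/64 · min R -309/128 = -619/256
12 of 14 · RRRBBRRBRBRR · max L -155/64 · min R -619/256 = -1239/512
13 of 14 · RRRBBRRBRBRRB · max L -1239/512 · min R -619/256 = -2477/1024
14 of 14 · RRRBBRRBRBRRBB · max L -2477/1024 · min R -619/256 = -4953/2048

-4953/2048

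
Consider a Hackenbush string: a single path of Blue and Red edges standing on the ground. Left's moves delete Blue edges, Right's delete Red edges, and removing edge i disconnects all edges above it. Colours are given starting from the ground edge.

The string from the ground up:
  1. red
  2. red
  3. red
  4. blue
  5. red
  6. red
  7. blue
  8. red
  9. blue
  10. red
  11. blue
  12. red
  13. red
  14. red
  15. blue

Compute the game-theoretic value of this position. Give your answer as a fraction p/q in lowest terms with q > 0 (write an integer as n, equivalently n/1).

Build val(s[:k]) for k = 1..15, string s = red red red blue red red blue red blue red blue red red red blue.
val_1 [r]  L=[]  R=[0]  — -1
val_2 [rr]  L=[]  R=[-1; 0]  — -2
val_3 [rrr]  L=[]  R=[-2; -1; 0]  — -3
val_4 [rrrb]  L=[-3]  R=[-2; -1; 0]  — -5/2
val_5 [rrrbr]  L=[-3]  R=[-5/2; -2; -1; 0]  — -11/4
val_6 [rrrbrr]  L=[-3]  R=[-11/4; -5/2; -2; -1; 0]  — -23/8
val_7 [rrrbrrb]  L=[-3; -23/8]  R=[-11/4; -5/2; -2; -1; 0]  — -45/16
val_8 [rrrbrrbr]  L=[-3; -23/8]  R=[-45/16; -11/4; -5/2; -2; -1; 0]  — -91/32
val_9 [rrrbrrbrb]  L=[-3; -23/8; -91/32]  R=[-45/16; -11/4; -5/2; -2; -1; 0]  — -181/64
val_10 [rrrbrrbrbr]  L=[-3; -23/8; -91/32]  R=[-181/64; -45/16; -11/4; -5/2; -2; -1; 0]  — -363/128
val_11 [rrrbrrbrbrb]  L=[-3; -23/8; -91/32; -363/128]  R=[-181/64; -45/16; -11/4; -5/2; -2; -1; 0]  — -725/256
val_12 [rrrbrrbrbrbr]  L=[-3; -23/8; -91/32; -363/128]  R=[-725/256; -181/64; -45/16; -11/4; -5/2; -2; -1; 0]  — -1451/512
val_13 [rrrbrrbrbrbrr]  L=[-3; -23/8; -91/32; -363/128]  R=[-1451/512; -725/256; -181/64; -45/16; -11/4; -5/2; -2; -1; 0]  — -2903/1024
val_14 [rrrbrrbrbrbrrr]  L=[-3; -23/8; -91/32; -363/128]  R=[-2903/1024; -1451/512; -725/256; -181/64; -45/16; -11/4; -5/2; -2; -1; 0]  — -5807/2048
val_15 [rrrbrrbrbrbrrrb]  L=[-3; -23/8; -91/32; -363/128; -5807/2048]  R=[-2903/1024; -1451/512; -725/256; -181/64; -45/16; -11/4; -5/2; -2; -1; 0]  — -11613/4096

-11613/4096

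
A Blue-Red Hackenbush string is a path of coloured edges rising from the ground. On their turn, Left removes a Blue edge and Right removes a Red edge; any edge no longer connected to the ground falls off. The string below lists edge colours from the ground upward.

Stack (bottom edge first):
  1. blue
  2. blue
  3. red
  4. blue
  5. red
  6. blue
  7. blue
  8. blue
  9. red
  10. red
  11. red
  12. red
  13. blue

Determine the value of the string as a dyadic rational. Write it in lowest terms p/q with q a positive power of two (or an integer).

3523/2048

Prefix values for blue blue red blue red blue blue blue red red red red blue via {L|R} + simplicity:
b: Left { 0 }, Right { none } ⇒ simplest 1
bb: Left { 0,1 }, Right { none } ⇒ simplest 2
bbr: Left { 0,1 }, Right { 2 } ⇒ simplest 3/2
bbrb: Left { 0,1,3/2 }, Right { 2 } ⇒ simplest 7/4
bbrbr: Left { 0,1,3/2 }, Right { 7/4,2 } ⇒ simplest 13/8
bbrbrb: Left { 0,1,3/2,13/8 }, Right { 7/4,2 } ⇒ simplest 27/16
bbrbrbb: Left { 0,1,3/2,13/8,27/16 }, Right { 7/4,2 } ⇒ simplest 55/32
bbrbrbbb: Left { 0,1,3/2,13/8,27/16,55/32 }, Right { 7/4,2 } ⇒ simplest 111/64
bbrbrbbbr: Left { 0,1,3/2,13/8,27/16,55/32 }, Right { 111/64,7/4,2 } ⇒ simplest 221/128
bbrbrbbbrr: Left { 0,1,3/2,13/8,27/16,55/32 }, Right { 221/128,111/64,7/4,2 } ⇒ simplest 441/256
bbrbrbbbrrr: Left { 0,1,3/2,13/8,27/16,55/32 }, Right { 441/256,221/128,111/64,7/4,2 } ⇒ simplest 881/512
bbrbrbbbrrrr: Left { 0,1,3/2,13/8,27/16,55/32 }, Right { 881/512,441/256,221/128,111/64,7/4,2 } ⇒ simplest 1761/1024
bbrbrbbbrrrrb: Left { 0,1,3/2,13/8,27/16,55/32,1761/1024 }, Right { 881/512,441/256,221/128,111/64,7/4,2 } ⇒ simplest 3523/2048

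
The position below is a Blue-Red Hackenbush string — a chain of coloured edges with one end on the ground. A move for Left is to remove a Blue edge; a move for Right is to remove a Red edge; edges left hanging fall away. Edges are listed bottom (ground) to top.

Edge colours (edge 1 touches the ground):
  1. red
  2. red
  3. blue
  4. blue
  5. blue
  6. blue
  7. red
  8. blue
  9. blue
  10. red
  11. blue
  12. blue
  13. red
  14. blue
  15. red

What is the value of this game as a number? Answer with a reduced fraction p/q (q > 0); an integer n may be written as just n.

-8779/8192

edge 1 of 15 (red): {  | 0 } -> -1
edge 2 of 15 (red): {  | -1, 0 } -> -2
edge 3 of 15 (blue): { -2 | -1, 0 } -> -3/2
edge 4 of 15 (blue): { -2, -3/2 | -1, 0 } -> -5/4
edge 5 of 15 (blue): { -2, -3/2, -5/4 | -1, 0 } -> -9/8
edge 6 of 15 (blue): { -2, -3/2, -5/4, -9/8 | -1, 0 } -> -17/16
edge 7 of 15 (red): { -2, -3/2, -5/4, -9/8 | -17/16, -1, 0 } -> -35/32
edge 8 of 15 (blue): { -2, -3/2, -5/4, -9/8, -35/32 | -17/16, -1, 0 } -> -69/64
edge 9 of 15 (blue): { -2, -3/2, -5/4, -9/8, -35/32, -69/64 | -17/16, -1, 0 } -> -137/128
edge 10 of 15 (red): { -2, -3/2, -5/4, -9/8, -35/32, -69/64 | -137/128, -17/16, -1, 0 } -> -275/256
edge 11 of 15 (blue): { -2, -3/2, -5/4, -9/8, -35/32, -69/64, -275/256 | -137/128, -17/16, -1, 0 } -> -549/512
edge 12 of 15 (blue): { -2, -3/2, -5/4, -9/8, -35/32, -69/64, -275/256, -549/512 | -137/128, -17/16, -1, 0 } -> -1097/1024
edge 13 of 15 (red): { -2, -3/2, -5/4, -9/8, -35/32, -69/64, -275/256, -549/512 | -1097/1024, -137/128, -17/16, -1, 0 } -> -2195/2048
edge 14 of 15 (blue): { -2, -3/2, -5/4, -9/8, -35/32, -69/64, -275/256, -549/512, -2195/2048 | -1097/1024, -137/128, -17/16, -1, 0 } -> -4389/4096
edge 15 of 15 (red): { -2, -3/2, -5/4, -9/8, -35/32, -69/64, -275/256, -549/512, -2195/2048 | -4389/4096, -1097/1024, -137/128, -17/16, -1, 0 } -> -8779/8192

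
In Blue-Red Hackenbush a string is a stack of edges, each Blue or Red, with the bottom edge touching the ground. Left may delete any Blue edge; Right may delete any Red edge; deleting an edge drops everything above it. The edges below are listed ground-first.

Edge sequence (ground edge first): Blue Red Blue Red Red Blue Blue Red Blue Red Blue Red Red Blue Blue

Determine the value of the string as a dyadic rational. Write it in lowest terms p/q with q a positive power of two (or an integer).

G_1 [B]  L=[0]  R=[none]  gives 1
G_2 [BR]  L=[0]  R=[1]  gives 1/2
G_3 [BRB]  L=[0,1/2]  R=[1]  gives 3/4
G_4 [BRBR]  L=[0,1/2]  R=[3/4,1]  gives 5/8
G_5 [BRBRR]  L=[0,1/2]  R=[5/8,3/4,1]  gives 9/16
G_6 [BRBRRB]  L=[0,1/2,9/16]  R=[5/8,3/4,1]  gives 19/32
G_7 [BRBRRBB]  L=[0,1/2,9/16,19/32]  R=[5/8,3/4,1]  gives 39/64
G_8 [BRBRRBBR]  L=[0,1/2,9/16,19/32]  R=[39/64,5/8,3/4,1]  gives 77/128
G_9 [BRBRRBBRB]  L=[0,1/2,9/16,19/32,77/128]  R=[39/64,5/8,3/4,1]  gives 155/256
G_10 [BRBRRBBRBR]  L=[0,1/2,9/16,19/32,77/128]  R=[155/256,39/64,5/8,3/4,1]  gives 309/512
G_11 [BRBRRBBRBRB]  L=[0,1/2,9/16,19/32,77/128,309/512]  R=[155/256,39/64,5/8,3/4,1]  gives 619/1024
G_12 [BRBRRBBRBRBR]  L=[0,1/2,9/16,19/32,77/128,309/512]  R=[619/1024,155/256,39/64,5/8,3/4,1]  gives 1237/2048
G_13 [BRBRRBBRBRBRR]  L=[0,1/2,9/16,19/32,77/128,309/512]  R=[1237/2048,619/1024,155/256,39/64,5/8,3/4,1]  gives 2473/4096
G_14 [BRBRRBBRBRBRRB]  L=[0,1/2,9/16,19/32,77/128,309/512,2473/4096]  R=[1237/2048,619/1024,155/256,39/64,5/8,3/4,1]  gives 4947/8192
G_15 [BRBRRBBRBRBRRBB]  L=[0,1/2,9/16,19/32,77/128,309/512,2473/4096,4947/8192]  R=[1237/2048,619/1024,155/256,39/64,5/8,3/4,1]  gives 9895/16384

9895/16384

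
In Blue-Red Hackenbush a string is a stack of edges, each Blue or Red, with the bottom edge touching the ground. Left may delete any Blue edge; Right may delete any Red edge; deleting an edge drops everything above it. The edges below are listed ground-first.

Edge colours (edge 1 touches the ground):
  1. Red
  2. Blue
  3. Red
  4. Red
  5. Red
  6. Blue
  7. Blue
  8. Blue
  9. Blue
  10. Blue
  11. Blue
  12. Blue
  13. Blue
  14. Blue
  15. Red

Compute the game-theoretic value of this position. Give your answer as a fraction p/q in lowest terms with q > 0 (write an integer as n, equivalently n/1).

-14339/16384

v(R) = { (no moves) | 0 } → -1
v(RB) = { -1 | 0 } → -1/2
v(RBR) = { -1 | -1/2 0 } → -3/4
v(RBRR) = { -1 | -3/4 -1/2 0 } → -7/8
v(RBRRR) = { -1 | -7/8 -3/4 -1/2 0 } → -15/16
v(RBRRRB) = { -1 -15/16 | -7/8 -3/4 -1/2 0 } → -29/32
v(RBRRRBB) = { -1 -15/16 -29/32 | -7/8 -3/4 -1/2 0 } → -57/64
v(RBRRRBBB) = { -1 -15/16 -29/32 -57/64 | -7/8 -3/4 -1/2 0 } → -113/128
v(RBRRRBBBB) = { -1 -15/16 -29/32 -57/64 -113/128 | -7/8 -3/4 -1/2 0 } → -225/256
v(RBRRRBBBBB) = { -1 -15/16 -29/32 -57/64 -113/128 -225/256 | -7/8 -3/4 -1/2 0 } → -449/512
v(RBRRRBBBBBB) = { -1 -15/16 -29/32 -57/64 -113/128 -225/256 -449/512 | -7/8 -3/4 -1/2 0 } → -897/1024
v(RBRRRBBBBBBB) = { -1 -15/16 -29/32 -57/64 -113/128 -225/256 -449/512 -897/1024 | -7/8 -3/4 -1/2 0 } → -1793/2048
v(RBRRRBBBBBBBB) = { -1 -15/16 -29/32 -57/64 -113/128 -225/256 -449/512 -897/1024 -1793/2048 | -7/8 -3/4 -1/2 0 } → -3585/4096
v(RBRRRBBBBBBBBB) = { -1 -15/16 -29/32 -57/64 -113/128 -225/256 -449/512 -897/1024 -1793/2048 -3585/4096 | -7/8 -3/4 -1/2 0 } → -7169/8192
v(RBRRRBBBBBBBBBR) = { -1 -15/16 -29/32 -57/64 -113/128 -225/256 -449/512 -897/1024 -1793/2048 -3585/4096 | -7169/8192 -7/8 -3/4 -1/2 0 } → -14339/16384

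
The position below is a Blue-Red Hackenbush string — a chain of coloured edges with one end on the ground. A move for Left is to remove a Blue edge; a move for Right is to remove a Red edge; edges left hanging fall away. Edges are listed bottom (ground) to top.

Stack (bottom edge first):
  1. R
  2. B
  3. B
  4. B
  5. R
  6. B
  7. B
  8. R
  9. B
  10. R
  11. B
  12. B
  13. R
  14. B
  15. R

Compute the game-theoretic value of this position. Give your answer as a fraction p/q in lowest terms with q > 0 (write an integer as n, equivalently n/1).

Recurse on prefixes of the 15-edge string R B B B R B B R B R B B R B R:
edge 1 of 15 (R): { — | 0 } — -1
edge 2 of 15 (B): { -1 | 0 } — -1/2
edge 3 of 15 (B): { -1, -1/2 | 0 } — -1/4
edge 4 of 15 (B): { -1, -1/2, -1/4 | 0 } — -1/8
edge 5 of 15 (R): { -1, -1/2, -1/4 | -1/8, 0 } — -3/16
edge 6 of 15 (B): { -1, -1/2, -1/4, -3/16 | -1/8, 0 } — -5/32
edge 7 of 15 (B): { -1, -1/2, -1/4, -3/16, -5/32 | -1/8, 0 } — -9/64
edge 8 of 15 (R): { -1, -1/2, -1/4, -3/16, -5/32 | -9/64, -1/8, 0 } — -19/128
edge 9 of 15 (B): { -1, -1/2, -1/4, -3/16, -5/32, -19/128 | -9/64, -1/8, 0 } — -37/256
edge 10 of 15 (R): { -1, -1/2, -1/4, -3/16, -5/32, -19/128 | -37/256, -9/64, -1/8, 0 } — -75/512
edge 11 of 15 (B): { -1, -1/2, -1/4, -3/16, -5/32, -19/128, -75/512 | -37/256, -9/64, -1/8, 0 } — -149/1024
edge 12 of 15 (B): { -1, -1/2, -1/4, -3/16, -5/32, -19/128, -75/512, -149/1024 | -37/256, -9/64, -1/8, 0 } — -297/2048
edge 13 of 15 (R): { -1, -1/2, -1/4, -3/16, -5/32, -19/128, -75/512, -149/1024 | -297/2048, -37/256, -9/64, -1/8, 0 } — -595/4096
edge 14 of 15 (B): { -1, -1/2, -1/4, -3/16, -5/32, -19/128, -75/512, -149/1024, -595/4096 | -297/2048, -37/256, -9/64, -1/8, 0 } — -1189/8192
edge 15 of 15 (R): { -1, -1/2, -1/4, -3/16, -5/32, -19/128, -75/512, -149/1024, -595/4096 | -1189/8192, -297/2048, -37/256, -9/64, -1/8, 0 } — -2379/16384

-2379/16384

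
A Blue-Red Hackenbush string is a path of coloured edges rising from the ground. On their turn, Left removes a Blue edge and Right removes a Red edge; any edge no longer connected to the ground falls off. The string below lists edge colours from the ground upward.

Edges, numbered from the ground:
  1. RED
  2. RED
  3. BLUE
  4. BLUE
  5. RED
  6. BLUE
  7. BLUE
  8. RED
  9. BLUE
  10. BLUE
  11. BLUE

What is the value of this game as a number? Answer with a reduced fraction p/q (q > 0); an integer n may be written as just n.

edge 1 of 11 (RED): { — | 0 } → -1
edge 2 of 11 (RED): { — | -1,0 } → -2
edge 3 of 11 (BLUE): { -2 | -1,0 } → -3/2
edge 4 of 11 (BLUE): { -2,-3/2 | -1,0 } → -5/4
edge 5 of 11 (RED): { -2,-3/2 | -5/4,-1,0 } → -11/8
edge 6 of 11 (BLUE): { -2,-3/2,-11/8 | -5/4,-1,0 } → -21/16
edge 7 of 11 (BLUE): { -2,-3/2,-11/8,-21/16 | -5/4,-1,0 } → -41/32
edge 8 of 11 (RED): { -2,-3/2,-11/8,-21/16 | -41/32,-5/4,-1,0 } → -83/64
edge 9 of 11 (BLUE): { -2,-3/2,-11/8,-21/16,-83/64 | -41/32,-5/4,-1,0 } → -165/128
edge 10 of 11 (BLUE): { -2,-3/2,-11/8,-21/16,-83/64,-165/128 | -41/32,-5/4,-1,0 } → -329/256
edge 11 of 11 (BLUE): { -2,-3/2,-11/8,-21/16,-83/64,-165/128,-329/256 | -41/32,-5/4,-1,0 } → -657/512

-657/512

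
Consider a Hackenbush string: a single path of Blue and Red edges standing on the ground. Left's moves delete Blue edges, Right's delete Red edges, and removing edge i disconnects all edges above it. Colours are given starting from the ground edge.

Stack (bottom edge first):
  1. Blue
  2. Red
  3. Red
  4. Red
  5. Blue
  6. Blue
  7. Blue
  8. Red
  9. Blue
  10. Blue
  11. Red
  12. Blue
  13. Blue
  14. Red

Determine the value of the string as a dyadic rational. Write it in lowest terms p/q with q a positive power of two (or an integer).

1901/8192

edge 1 of 14 (Blue): { 0 | (no moves) } ⇒ 1
edge 2 of 14 (Red): { 0 | 1 } ⇒ 1/2
edge 3 of 14 (Red): { 0 | 1/2 1 } ⇒ 1/4
edge 4 of 14 (Red): { 0 | 1/4 1/2 1 } ⇒ 1/8
edge 5 of 14 (Blue): { 0 1/8 | 1/4 1/2 1 } ⇒ 3/16
edge 6 of 14 (Blue): { 0 1/8 3/16 | 1/4 1/2 1 } ⇒ 7/32
edge 7 of 14 (Blue): { 0 1/8 3/16 7/32 | 1/4 1/2 1 } ⇒ 15/64
edge 8 of 14 (Red): { 0 1/8 3/16 7/32 | 15/64 1/4 1/2 1 } ⇒ 29/128
edge 9 of 14 (Blue): { 0 1/8 3/16 7/32 29/128 | 15/64 1/4 1/2 1 } ⇒ 59/256
edge 10 of 14 (Blue): { 0 1/8 3/16 7/32 29/128 59/256 | 15/64 1/4 1/2 1 } ⇒ 119/512
edge 11 of 14 (Red): { 0 1/8 3/16 7/32 29/128 59/256 | 119/512 15/64 1/4 1/2 1 } ⇒ 237/1024
edge 12 of 14 (Blue): { 0 1/8 3/16 7/32 29/128 59/256 237/1024 | 119/512 15/64 1/4 1/2 1 } ⇒ 475/2048
edge 13 of 14 (Blue): { 0 1/8 3/16 7/32 29/128 59/256 237/1024 475/2048 | 119/512 15/64 1/4 1/2 1 } ⇒ 951/4096
edge 14 of 14 (Red): { 0 1/8 3/16 7/32 29/128 59/256 237/1024 475/2048 | 951/4096 119/512 15/64 1/4 1/2 1 } ⇒ 1901/8192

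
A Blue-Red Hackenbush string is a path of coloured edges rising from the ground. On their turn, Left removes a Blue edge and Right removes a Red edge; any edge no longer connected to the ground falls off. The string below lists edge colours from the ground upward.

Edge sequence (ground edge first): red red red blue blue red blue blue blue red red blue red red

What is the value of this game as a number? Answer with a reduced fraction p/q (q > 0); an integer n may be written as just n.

step 1: add red to get r; options L={ · } R={ 0 } => -1
step 2: add red to get rr; options L={ · } R={ -1; 0 } => -2
step 3: add red to get rrr; options L={ · } R={ -2; -1; 0 } => -3
step 4: add blue to get rrrb; options L={ -3 } R={ -2; -1; 0 } => -5/2
step 5: add blue to get rrrbb; options L={ -3; -5/2 } R={ -2; -1; 0 } => -9/4
step 6: add red to get rrrbbr; options L={ -3; -5/2 } R={ -9/4; -2; -1; 0 } => -19/8
step 7: add blue to get rrrbbrb; options L={ -3; -5/2; -19/8 } R={ -9/4; -2; -1; 0 } => -37/16
step 8: add blue to get rrrbbrbb; options L={ -3; -5/2; -19/8; -37/16 } R={ -9/4; -2; -1; 0 } => -73/32
step 9: add blue to get rrrbbrbbb; options L={ -3; -5/2; -19/8; -37/16; -73/32 } R={ -9/4; -2; -1; 0 } => -145/64
step 10: add red to get rrrbbrbbbr; options L={ -3; -5/2; -19/8; -37/16; -73/32 } R={ -145/64; -9/4; -2; -1; 0 } => -291/128
step 11: add red to get rrrbbrbbbrr; options L={ -3; -5/2; -19/8; -37/16; -73/32 } R={ -291/128; -145/64; -9/4; -2; -1; 0 } => -583/256
step 12: add blue to get rrrbbrbbbrrb; options L={ -3; -5/2; -19/8; -37/16; -73/32; -583/256 } R={ -291/128; -145/64; -9/4; -2; -1; 0 } => -1165/512
step 13: add red to get rrrbbrbbbrrbr; options L={ -3; -5/2; -19/8; -37/16; -73/32; -583/256 } R={ -1165/512; -291/128; -145/64; -9/4; -2; -1; 0 } => -2331/1024
step 14: add red to get rrrbbrbbbrrbrr; options L={ -3; -5/2; -19/8; -37/16; -73/32; -583/256 } R={ -2331/1024; -1165/512; -291/128; -145/64; -9/4; -2; -1; 0 } => -4663/2048

-4663/2048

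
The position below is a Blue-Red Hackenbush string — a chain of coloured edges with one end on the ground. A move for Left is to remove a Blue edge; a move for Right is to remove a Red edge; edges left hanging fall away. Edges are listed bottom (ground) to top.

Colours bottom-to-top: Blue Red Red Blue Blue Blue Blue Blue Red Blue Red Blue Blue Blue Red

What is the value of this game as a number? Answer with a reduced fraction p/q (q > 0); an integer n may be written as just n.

B: Left { 0 }, Right { ∅ } so simplest 1
BR: Left { 0 }, Right { 1 } so simplest 1/2
BRR: Left { 0 }, Right { 1/2 1 } so simplest 1/4
BRRB: Left { 0 1/4 }, Right { 1/2 1 } so simplest 3/8
BRRBB: Left { 0 1/4 3/8 }, Right { 1/2 1 } so simplest 7/16
BRRBBB: Left { 0 1/4 3/8 7/16 }, Right { 1/2 1 } so simplest 15/32
BRRBBBB: Left { 0 1/4 3/8 7/16 15/32 }, Right { 1/2 1 } so simplest 31/64
BRRBBBBB: Left { 0 1/4 3/8 7/16 15/32 31/64 }, Right { 1/2 1 } so simplest 63/128
BRRBBBBBR: Left { 0 1/4 3/8 7/16 15/32 31/64 }, Right { 63/128 1/2 1 } so simplest 125/256
BRRBBBBBRB: Left { 0 1/4 3/8 7/16 15/32 31/64 125/256 }, Right { 63/128 1/2 1 } so simplest 251/512
BRRBBBBBRBR: Left { 0 1/4 3/8 7/16 15/32 31/64 125/256 }, Right { 251/512 63/128 1/2 1 } so simplest 501/1024
BRRBBBBBRBRB: Left { 0 1/4 3/8 7/16 15/32 31/64 125/256 501/1024 }, Right { 251/512 63/128 1/2 1 } so simplest 1003/2048
BRRBBBBBRBRBB: Left { 0 1/4 3/8 7/16 15/32 31/64 125/256 501/1024 1003/2048 }, Right { 251/512 63/128 1/2 1 } so simplest 2007/4096
BRRBBBBBRBRBBB: Left { 0 1/4 3/8 7/16 15/32 31/64 125/256 501/1024 1003/2048 2007/4096 }, Right { 251/512 63/128 1/2 1 } so simplest 4015/8192
BRRBBBBBRBRBBBR: Left { 0 1/4 3/8 7/16 15/32 31/64 125/256 501/1024 1003/2048 2007/4096 }, Right { 4015/8192 251/512 63/128 1/2 1 } so simplest 8029/16384

8029/16384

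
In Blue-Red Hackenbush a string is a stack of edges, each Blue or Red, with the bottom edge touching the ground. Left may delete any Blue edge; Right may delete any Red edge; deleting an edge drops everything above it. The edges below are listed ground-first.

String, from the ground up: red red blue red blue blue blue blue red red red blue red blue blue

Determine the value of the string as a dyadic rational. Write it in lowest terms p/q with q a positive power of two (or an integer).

Build v(s[:k]) for k = 1..15, string s = red red blue red blue blue blue blue red red red blue red blue blue.
v(r) = { · | 0 } so -1
v(rr) = { · | -1,0 } so -2
v(rrb) = { -2 | -1,0 } so -3/2
v(rrbr) = { -2 | -3/2,-1,0 } so -7/4
v(rrbrb) = { -2,-7/4 | -3/2,-1,0 } so -13/8
v(rrbrbb) = { -2,-7/4,-13/8 | -3/2,-1,0 } so -25/16
v(rrbrbbb) = { -2,-7/4,-13/8,-25/16 | -3/2,-1,0 } so -49/32
v(rrbrbbbb) = { -2,-7/4,-13/8,-25/16,-49/32 | -3/2,-1,0 } so -97/64
v(rrbrbbbbr) = { -2,-7/4,-13/8,-25/16,-49/32 | -97/64,-3/2,-1,0 } so -195/128
v(rrbrbbbbrr) = { -2,-7/4,-13/8,-25/16,-49/32 | -195/128,-97/64,-3/2,-1,0 } so -391/256
v(rrbrbbbbrrr) = { -2,-7/4,-13/8,-25/16,-49/32 | -391/256,-195/128,-97/64,-3/2,-1,0 } so -783/512
v(rrbrbbbbrrrb) = { -2,-7/4,-13/8,-25/16,-49/32,-783/512 | -391/256,-195/128,-97/64,-3/2,-1,0 } so -1565/1024
v(rrbrbbbbrrrbr) = { -2,-7/4,-13/8,-25/16,-49/32,-783/512 | -1565/1024,-391/256,-195/128,-97/64,-3/2,-1,0 } so -3131/2048
v(rrbrbbbbrrrbrb) = { -2,-7/4,-13/8,-25/16,-49/32,-783/512,-3131/2048 | -1565/1024,-391/256,-195/128,-97/64,-3/2,-1,0 } so -6261/4096
v(rrbrbbbbrrrbrbb) = { -2,-7/4,-13/8,-25/16,-49/32,-783/512,-3131/2048,-6261/4096 | -1565/1024,-391/256,-195/128,-97/64,-3/2,-1,0 } so -12521/8192

-12521/8192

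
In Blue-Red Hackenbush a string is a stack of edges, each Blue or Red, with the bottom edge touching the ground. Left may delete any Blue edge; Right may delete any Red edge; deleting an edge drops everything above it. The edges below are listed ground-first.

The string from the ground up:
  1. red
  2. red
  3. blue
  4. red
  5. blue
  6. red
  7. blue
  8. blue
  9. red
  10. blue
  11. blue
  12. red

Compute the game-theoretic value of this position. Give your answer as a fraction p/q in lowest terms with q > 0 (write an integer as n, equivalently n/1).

Prefix values for red red blue red blue red blue blue red blue blue red via {L|R} + simplicity:
edge 1 of 12 (red): { none | 0 } so -1
edge 2 of 12 (red): { none | -1,0 } so -2
edge 3 of 12 (blue): { -2 | -1,0 } so -3/2
edge 4 of 12 (red): { -2 | -3/2,-1,0 } so -7/4
edge 5 of 12 (blue): { -2,-7/4 | -3/2,-1,0 } so -13/8
edge 6 of 12 (red): { -2,-7/4 | -13/8,-3/2,-1,0 } so -27/16
edge 7 of 12 (blue): { -2,-7/4,-27/16 | -13/8,-3/2,-1,0 } so -53/32
edge 8 of 12 (blue): { -2,-7/4,-27/16,-53/32 | -13/8,-3/2,-1,0 } so -105/64
edge 9 of 12 (red): { -2,-7/4,-27/16,-53/32 | -105/64,-13/8,-3/2,-1,0 } so -211/128
edge 10 of 12 (blue): { -2,-7/4,-27/16,-53/32,-211/128 | -105/64,-13/8,-3/2,-1,0 } so -421/256
edge 11 of 12 (blue): { -2,-7/4,-27/16,-53/32,-211/128,-421/256 | -105/64,-13/8,-3/2,-1,0 } so -841/512
edge 12 of 12 (red): { -2,-7/4,-27/16,-53/32,-211/128,-421/256 | -841/512,-105/64,-13/8,-3/2,-1,0 } so -1683/1024

-1683/1024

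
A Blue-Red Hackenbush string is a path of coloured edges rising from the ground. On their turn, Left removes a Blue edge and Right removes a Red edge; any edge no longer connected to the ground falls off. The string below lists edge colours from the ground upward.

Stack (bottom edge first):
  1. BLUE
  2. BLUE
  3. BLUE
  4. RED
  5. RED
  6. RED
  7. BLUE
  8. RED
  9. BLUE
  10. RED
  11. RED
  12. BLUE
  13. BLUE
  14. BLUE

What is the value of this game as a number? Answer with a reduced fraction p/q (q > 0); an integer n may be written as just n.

4431/2048

Prefix values for BLUE BLUE BLUE RED RED RED BLUE RED BLUE RED RED BLUE BLUE BLUE via {L|R} + simplicity:
1 of 14 · B · max L 0 · min R +∞ -> 1
2 of 14 · BB · max L 1 · min R +∞ -> 2
3 of 14 · BBB · max L 2 · min R +∞ -> 3
4 of 14 · BBBR · max L 2 · min R 3 -> 5/2
5 of 14 · BBBRR · max L 2 · min R 5/2 -> 9/4
6 of 14 · BBBRRR · max L 2 · min R 9/4 -> 17/8
7 of 14 · BBBRRRB · max L 17/8 · min R 9/4 -> 35/16
8 of 14 · BBBRRRBR · max L 17/8 · min R 35/16 -> 69/32
9 of 14 · BBBRRRBRB · max L 69/32 · min R 35/16 -> 139/64
10 of 14 · BBBRRRBRBR · max L 69/32 · min R 139/64 -> 277/128
11 of 14 · BBBRRRBRBRR · max L 69/32 · min R 277/128 -> 553/256
12 of 14 · BBBRRRBRBRRB · max L 553/256 · min R 277/128 -> 1107/512
13 of 14 · BBBRRRBRBRRBB · max L 1107/512 · min R 277/128 -> 2215/1024
14 of 14 · BBBRRRBRBRRBBB · max L 2215/1024 · min R 277/128 -> 4431/2048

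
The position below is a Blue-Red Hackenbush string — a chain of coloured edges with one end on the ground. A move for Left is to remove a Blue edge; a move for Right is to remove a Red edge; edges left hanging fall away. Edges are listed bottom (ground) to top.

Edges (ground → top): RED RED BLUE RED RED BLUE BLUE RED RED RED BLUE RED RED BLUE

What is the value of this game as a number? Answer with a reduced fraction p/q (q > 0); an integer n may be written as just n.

Build g(s[:k]) for k = 1..14, string s = RED RED BLUE RED RED BLUE BLUE RED RED RED BLUE RED RED BLUE.
R: Left {  }, Right { 0 } → simplest -1
RR: Left {  }, Right { -1 0 } → simplest -2
RRB: Left { -2 }, Right { -1 0 } → simplest -3/2
RRBR: Left { -2 }, Right { -3/2 -1 0 } → simplest -7/4
RRBRR: Left { -2 }, Right { -7/4 -3/2 -1 0 } → simplest -15/8
RRBRRB: Left { -2 -15/8 }, Right { -7/4 -3/2 -1 0 } → simplest -29/16
RRBRRBB: Left { -2 -15/8 -29/16 }, Right { -7/4 -3/2 -1 0 } → simplest -57/32
RRBRRBBR: Left { -2 -15/8 -29/16 }, Right { -57/32 -7/4 -3/2 -1 0 } → simplest -115/64
RRBRRBBRR: Left { -2 -15/8 -29/16 }, Right { -115/64 -57/32 -7/4 -3/2 -1 0 } → simplest -231/128
RRBRRBBRRR: Left { -2 -15/8 -29/16 }, Right { -231/128 -115/64 -57/32 -7/4 -3/2 -1 0 } → simplest -463/256
RRBRRBBRRRB: Left { -2 -15/8 -29/16 -463/256 }, Right { -231/128 -115/64 -57/32 -7/4 -3/2 -1 0 } → simplest -925/512
RRBRRBBRRRBR: Left { -2 -15/8 -29/16 -463/256 }, Right { -925/512 -231/128 -115/64 -57/32 -7/4 -3/2 -1 0 } → simplest -1851/1024
RRBRRBBRRRBRR: Left { -2 -15/8 -29/16 -463/256 }, Right { -1851/1024 -925/512 -231/128 -115/64 -57/32 -7/4 -3/2 -1 0 } → simplest -3703/2048
RRBRRBBRRRBRRB: Left { -2 -15/8 -29/16 -463/256 -3703/2048 }, Right { -1851/1024 -925/512 -231/128 -115/64 -57/32 -7/4 -3/2 -1 0 } → simplest -7405/4096

-7405/4096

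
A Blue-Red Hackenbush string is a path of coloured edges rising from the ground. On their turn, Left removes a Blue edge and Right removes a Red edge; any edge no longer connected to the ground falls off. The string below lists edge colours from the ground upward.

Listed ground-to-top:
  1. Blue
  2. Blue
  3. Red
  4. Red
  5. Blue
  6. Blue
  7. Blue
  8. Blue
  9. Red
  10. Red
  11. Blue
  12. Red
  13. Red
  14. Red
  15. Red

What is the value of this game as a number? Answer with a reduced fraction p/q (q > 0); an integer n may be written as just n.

Prefix values for Blue Blue Red Red Blue Blue Blue Blue Red Red Blue Red Red Red Red via {L|R} + simplicity:
value(B) = { 0 | · } → 1
value(BB) = { 0, 1 | · } → 2
value(BBR) = { 0, 1 | 2 } → 3/2
value(BBRR) = { 0, 1 | 3/2, 2 } → 5/4
value(BBRRB) = { 0, 1, 5/4 | 3/2, 2 } → 11/8
value(BBRRBB) = { 0, 1, 5/4, 11/8 | 3/2, 2 } → 23/16
value(BBRRBBB) = { 0, 1, 5/4, 11/8, 23/16 | 3/2, 2 } → 47/32
value(BBRRBBBB) = { 0, 1, 5/4, 11/8, 23/16, 47/32 | 3/2, 2 } → 95/64
value(BBRRBBBBR) = { 0, 1, 5/4, 11/8, 23/16, 47/32 | 95/64, 3/2, 2 } → 189/128
value(BBRRBBBBRR) = { 0, 1, 5/4, 11/8, 23/16, 47/32 | 189/128, 95/64, 3/2, 2 } → 377/256
value(BBRRBBBBRRB) = { 0, 1, 5/4, 11/8, 23/16, 47/32, 377/256 | 189/128, 95/64, 3/2, 2 } → 755/512
value(BBRRBBBBRRBR) = { 0, 1, 5/4, 11/8, 23/16, 47/32, 377/256 | 755/512, 189/128, 95/64, 3/2, 2 } → 1509/1024
value(BBRRBBBBRRBRR) = { 0, 1, 5/4, 11/8, 23/16, 47/32, 377/256 | 1509/1024, 755/512, 189/128, 95/64, 3/2, 2 } → 3017/2048
value(BBRRBBBBRRBRRR) = { 0, 1, 5/4, 11/8, 23/16, 47/32, 377/256 | 3017/2048, 1509/1024, 755/512, 189/128, 95/64, 3/2, 2 } → 6033/4096
value(BBRRBBBBRRBRRRR) = { 0, 1, 5/4, 11/8, 23/16, 47/32, 377/256 | 6033/4096, 3017/2048, 1509/1024, 755/512, 189/128, 95/64, 3/2, 2 } → 12065/8192

12065/8192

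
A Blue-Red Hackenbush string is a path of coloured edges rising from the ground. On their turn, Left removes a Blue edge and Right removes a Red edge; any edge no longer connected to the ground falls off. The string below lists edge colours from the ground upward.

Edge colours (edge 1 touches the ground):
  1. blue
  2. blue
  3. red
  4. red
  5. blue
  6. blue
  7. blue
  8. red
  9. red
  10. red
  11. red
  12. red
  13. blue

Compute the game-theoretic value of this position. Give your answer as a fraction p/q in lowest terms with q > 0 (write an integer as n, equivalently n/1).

Prefix values for blue blue red red blue blue blue red red red red red blue via {L|R} + simplicity:
G_1 [b]  L=[0]  R=[]  ⇒ 1
G_2 [bb]  L=[0 1]  R=[]  ⇒ 2
G_3 [bbr]  L=[0 1]  R=[2]  ⇒ 3/2
G_4 [bbrr]  L=[0 1]  R=[3/2 2]  ⇒ 5/4
G_5 [bbrrb]  L=[0 1 5/4]  R=[3/2 2]  ⇒ 11/8
G_6 [bbrrbb]  L=[0 1 5/4 11/8]  R=[3/2 2]  ⇒ 23/16
G_7 [bbrrbbb]  L=[0 1 5/4 11/8 23/16]  R=[3/2 2]  ⇒ 47/32
G_8 [bbrrbbbr]  L=[0 1 5/4 11/8 23/16]  R=[47/32 3/2 2]  ⇒ 93/64
G_9 [bbrrbbbrr]  L=[0 1 5/4 11/8 23/16]  R=[93/64 47/32 3/2 2]  ⇒ 185/128
G_10 [bbrrbbbrrr]  L=[0 1 5/4 11/8 23/16]  R=[185/128 93/64 47/32 3/2 2]  ⇒ 369/256
G_11 [bbrrbbbrrrr]  L=[0 1 5/4 11/8 23/16]  R=[369/256 185/128 93/64 47/32 3/2 2]  ⇒ 737/512
G_12 [bbrrbbbrrrrr]  L=[0 1 5/4 11/8 23/16]  R=[737/512 369/256 185/128 93/64 47/32 3/2 2]  ⇒ 1473/1024
G_13 [bbrrbbbrrrrrb]  L=[0 1 5/4 11/8 23/16 1473/1024]  R=[737/512 369/256 185/128 93/64 47/32 3/2 2]  ⇒ 2947/2048

2947/2048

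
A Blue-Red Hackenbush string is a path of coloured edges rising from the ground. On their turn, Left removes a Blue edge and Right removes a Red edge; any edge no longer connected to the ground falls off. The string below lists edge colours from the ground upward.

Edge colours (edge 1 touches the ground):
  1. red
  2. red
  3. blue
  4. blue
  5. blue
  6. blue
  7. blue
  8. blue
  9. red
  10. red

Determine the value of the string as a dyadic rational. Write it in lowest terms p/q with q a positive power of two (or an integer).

-263/256

Prefix values for red red blue blue blue blue blue blue red red via {L|R} + simplicity:
value(r) = { — | 0 } -> -1
value(rr) = { — | -1, 0 } -> -2
value(rrb) = { -2 | -1, 0 } -> -3/2
value(rrbb) = { -2, -3/2 | -1, 0 } -> -5/4
value(rrbbb) = { -2, -3/2, -5/4 | -1, 0 } -> -9/8
value(rrbbbb) = { -2, -3/2, -5/4, -9/8 | -1, 0 } -> -17/16
value(rrbbbbb) = { -2, -3/2, -5/4, -9/8, -17/16 | -1, 0 } -> -33/32
value(rrbbbbbb) = { -2, -3/2, -5/4, -9/8, -17/16, -33/32 | -1, 0 } -> -65/64
value(rrbbbbbbr) = { -2, -3/2, -5/4, -9/8, -17/16, -33/32 | -65/64, -1, 0 } -> -131/128
value(rrbbbbbbrr) = { -2, -3/2, -5/4, -9/8, -17/16, -33/32 | -131/128, -65/64, -1, 0 } -> -263/256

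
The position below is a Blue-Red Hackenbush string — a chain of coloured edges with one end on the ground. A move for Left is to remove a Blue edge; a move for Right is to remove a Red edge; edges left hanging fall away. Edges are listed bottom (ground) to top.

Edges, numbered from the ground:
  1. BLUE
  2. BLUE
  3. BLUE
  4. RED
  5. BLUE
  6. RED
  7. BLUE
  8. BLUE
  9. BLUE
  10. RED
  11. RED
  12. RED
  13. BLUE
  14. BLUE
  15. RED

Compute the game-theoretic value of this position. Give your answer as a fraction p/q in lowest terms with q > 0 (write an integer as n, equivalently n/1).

11149/4096

edge 1 of 15 (BLUE): { 0 | ∅ } ⇒ 1
edge 2 of 15 (BLUE): { 0 1 | ∅ } ⇒ 2
edge 3 of 15 (BLUE): { 0 1 2 | ∅ } ⇒ 3
edge 4 of 15 (RED): { 0 1 2 | 3 } ⇒ 5/2
edge 5 of 15 (BLUE): { 0 1 2 5/2 | 3 } ⇒ 11/4
edge 6 of 15 (RED): { 0 1 2 5/2 | 11/4 3 } ⇒ 21/8
edge 7 of 15 (BLUE): { 0 1 2 5/2 21/8 | 11/4 3 } ⇒ 43/16
edge 8 of 15 (BLUE): { 0 1 2 5/2 21/8 43/16 | 11/4 3 } ⇒ 87/32
edge 9 of 15 (BLUE): { 0 1 2 5/2 21/8 43/16 87/32 | 11/4 3 } ⇒ 175/64
edge 10 of 15 (RED): { 0 1 2 5/2 21/8 43/16 87/32 | 175/64 11/4 3 } ⇒ 349/128
edge 11 of 15 (RED): { 0 1 2 5/2 21/8 43/16 87/32 | 349/128 175/64 11/4 3 } ⇒ 697/256
edge 12 of 15 (RED): { 0 1 2 5/2 21/8 43/16 87/32 | 697/256 349/128 175/64 11/4 3 } ⇒ 1393/512
edge 13 of 15 (BLUE): { 0 1 2 5/2 21/8 43/16 87/32 1393/512 | 697/256 349/128 175/64 11/4 3 } ⇒ 2787/1024
edge 14 of 15 (BLUE): { 0 1 2 5/2 21/8 43/16 87/32 1393/512 2787/1024 | 697/256 349/128 175/64 11/4 3 } ⇒ 5575/2048
edge 15 of 15 (RED): { 0 1 2 5/2 21/8 43/16 87/32 1393/512 2787/1024 | 5575/2048 697/256 349/128 175/64 11/4 3 } ⇒ 11149/4096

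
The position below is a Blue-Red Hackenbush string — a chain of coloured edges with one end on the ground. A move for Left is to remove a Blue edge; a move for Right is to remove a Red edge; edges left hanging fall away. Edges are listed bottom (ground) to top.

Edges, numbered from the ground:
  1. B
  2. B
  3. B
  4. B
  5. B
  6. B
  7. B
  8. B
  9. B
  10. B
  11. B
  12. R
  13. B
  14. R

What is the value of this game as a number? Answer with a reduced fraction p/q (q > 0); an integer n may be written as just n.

85/8

Recurse on prefixes of the 14-edge string B B B B B B B B B B B R B R:
step 1: add B to get B; options L={ 0 } R={ · } ⇒ 1
step 2: add B to get BB; options L={ 0; 1 } R={ · } ⇒ 2
step 3: add B to get BBB; options L={ 0; 1; 2 } R={ · } ⇒ 3
step 4: add B to get BBBB; options L={ 0; 1; 2; 3 } R={ · } ⇒ 4
step 5: add B to get BBBBB; options L={ 0; 1; 2; 3; 4 } R={ · } ⇒ 5
step 6: add B to get BBBBBB; options L={ 0; 1; 2; 3; 4; 5 } R={ · } ⇒ 6
step 7: add B to get BBBBBBB; options L={ 0; 1; 2; 3; 4; 5; 6 } R={ · } ⇒ 7
step 8: add B to get BBBBBBBB; options L={ 0; 1; 2; 3; 4; 5; 6; 7 } R={ · } ⇒ 8
step 9: add B to get BBBBBBBBB; options L={ 0; 1; 2; 3; 4; 5; 6; 7; 8 } R={ · } ⇒ 9
step 10: add B to get BBBBBBBBBB; options L={ 0; 1; 2; 3; 4; 5; 6; 7; 8; 9 } R={ · } ⇒ 10
step 11: add B to get BBBBBBBBBBB; options L={ 0; 1; 2; 3; 4; 5; 6; 7; 8; 9; 10 } R={ · } ⇒ 11
step 12: add R to get BBBBBBBBBBBR; options L={ 0; 1; 2; 3; 4; 5; 6; 7; 8; 9; 10 } R={ 11 } ⇒ 21/2
step 13: add B to get BBBBBBBBBBBRB; options L={ 0; 1; 2; 3; 4; 5; 6; 7; 8; 9; 10; 21/2 } R={ 11 } ⇒ 43/4
step 14: add R to get BBBBBBBBBBBRBR; options L={ 0; 1; 2; 3; 4; 5; 6; 7; 8; 9; 10; 21/2 } R={ 43/4; 11 } ⇒ 85/8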